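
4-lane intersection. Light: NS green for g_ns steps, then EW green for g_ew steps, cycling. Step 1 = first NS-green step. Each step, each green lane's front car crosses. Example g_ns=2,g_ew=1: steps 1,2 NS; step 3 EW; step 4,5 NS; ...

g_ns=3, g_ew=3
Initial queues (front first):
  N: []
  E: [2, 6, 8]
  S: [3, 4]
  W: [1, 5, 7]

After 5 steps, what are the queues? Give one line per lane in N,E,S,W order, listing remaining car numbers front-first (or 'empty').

Step 1 [NS]: N:empty,E:wait,S:car3-GO,W:wait | queues: N=0 E=3 S=1 W=3
Step 2 [NS]: N:empty,E:wait,S:car4-GO,W:wait | queues: N=0 E=3 S=0 W=3
Step 3 [NS]: N:empty,E:wait,S:empty,W:wait | queues: N=0 E=3 S=0 W=3
Step 4 [EW]: N:wait,E:car2-GO,S:wait,W:car1-GO | queues: N=0 E=2 S=0 W=2
Step 5 [EW]: N:wait,E:car6-GO,S:wait,W:car5-GO | queues: N=0 E=1 S=0 W=1

N: empty
E: 8
S: empty
W: 7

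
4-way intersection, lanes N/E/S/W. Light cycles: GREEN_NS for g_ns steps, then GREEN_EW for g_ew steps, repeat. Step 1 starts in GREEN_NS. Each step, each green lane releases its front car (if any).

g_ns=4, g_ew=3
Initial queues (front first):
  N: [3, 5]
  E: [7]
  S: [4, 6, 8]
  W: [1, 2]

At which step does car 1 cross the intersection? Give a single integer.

Step 1 [NS]: N:car3-GO,E:wait,S:car4-GO,W:wait | queues: N=1 E=1 S=2 W=2
Step 2 [NS]: N:car5-GO,E:wait,S:car6-GO,W:wait | queues: N=0 E=1 S=1 W=2
Step 3 [NS]: N:empty,E:wait,S:car8-GO,W:wait | queues: N=0 E=1 S=0 W=2
Step 4 [NS]: N:empty,E:wait,S:empty,W:wait | queues: N=0 E=1 S=0 W=2
Step 5 [EW]: N:wait,E:car7-GO,S:wait,W:car1-GO | queues: N=0 E=0 S=0 W=1
Step 6 [EW]: N:wait,E:empty,S:wait,W:car2-GO | queues: N=0 E=0 S=0 W=0
Car 1 crosses at step 5

5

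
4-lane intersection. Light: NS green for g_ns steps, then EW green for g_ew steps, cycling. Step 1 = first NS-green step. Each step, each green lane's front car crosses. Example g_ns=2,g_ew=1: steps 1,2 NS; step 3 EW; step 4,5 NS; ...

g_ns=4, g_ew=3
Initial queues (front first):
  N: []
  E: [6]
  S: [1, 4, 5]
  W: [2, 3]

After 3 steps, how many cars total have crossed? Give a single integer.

Answer: 3

Derivation:
Step 1 [NS]: N:empty,E:wait,S:car1-GO,W:wait | queues: N=0 E=1 S=2 W=2
Step 2 [NS]: N:empty,E:wait,S:car4-GO,W:wait | queues: N=0 E=1 S=1 W=2
Step 3 [NS]: N:empty,E:wait,S:car5-GO,W:wait | queues: N=0 E=1 S=0 W=2
Cars crossed by step 3: 3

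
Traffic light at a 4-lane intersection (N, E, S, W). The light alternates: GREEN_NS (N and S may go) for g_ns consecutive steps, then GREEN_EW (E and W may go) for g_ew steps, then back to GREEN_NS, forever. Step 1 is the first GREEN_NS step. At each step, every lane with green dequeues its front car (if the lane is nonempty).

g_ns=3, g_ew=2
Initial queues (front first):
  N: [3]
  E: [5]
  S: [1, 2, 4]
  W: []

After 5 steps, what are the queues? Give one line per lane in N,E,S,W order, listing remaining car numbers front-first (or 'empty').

Step 1 [NS]: N:car3-GO,E:wait,S:car1-GO,W:wait | queues: N=0 E=1 S=2 W=0
Step 2 [NS]: N:empty,E:wait,S:car2-GO,W:wait | queues: N=0 E=1 S=1 W=0
Step 3 [NS]: N:empty,E:wait,S:car4-GO,W:wait | queues: N=0 E=1 S=0 W=0
Step 4 [EW]: N:wait,E:car5-GO,S:wait,W:empty | queues: N=0 E=0 S=0 W=0

N: empty
E: empty
S: empty
W: empty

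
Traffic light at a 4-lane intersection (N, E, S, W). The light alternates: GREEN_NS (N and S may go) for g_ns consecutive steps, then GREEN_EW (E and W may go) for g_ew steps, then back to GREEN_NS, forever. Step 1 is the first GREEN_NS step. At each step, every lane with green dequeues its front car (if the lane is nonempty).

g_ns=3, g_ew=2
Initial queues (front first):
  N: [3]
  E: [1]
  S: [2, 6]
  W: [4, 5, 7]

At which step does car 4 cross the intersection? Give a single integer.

Step 1 [NS]: N:car3-GO,E:wait,S:car2-GO,W:wait | queues: N=0 E=1 S=1 W=3
Step 2 [NS]: N:empty,E:wait,S:car6-GO,W:wait | queues: N=0 E=1 S=0 W=3
Step 3 [NS]: N:empty,E:wait,S:empty,W:wait | queues: N=0 E=1 S=0 W=3
Step 4 [EW]: N:wait,E:car1-GO,S:wait,W:car4-GO | queues: N=0 E=0 S=0 W=2
Step 5 [EW]: N:wait,E:empty,S:wait,W:car5-GO | queues: N=0 E=0 S=0 W=1
Step 6 [NS]: N:empty,E:wait,S:empty,W:wait | queues: N=0 E=0 S=0 W=1
Step 7 [NS]: N:empty,E:wait,S:empty,W:wait | queues: N=0 E=0 S=0 W=1
Step 8 [NS]: N:empty,E:wait,S:empty,W:wait | queues: N=0 E=0 S=0 W=1
Step 9 [EW]: N:wait,E:empty,S:wait,W:car7-GO | queues: N=0 E=0 S=0 W=0
Car 4 crosses at step 4

4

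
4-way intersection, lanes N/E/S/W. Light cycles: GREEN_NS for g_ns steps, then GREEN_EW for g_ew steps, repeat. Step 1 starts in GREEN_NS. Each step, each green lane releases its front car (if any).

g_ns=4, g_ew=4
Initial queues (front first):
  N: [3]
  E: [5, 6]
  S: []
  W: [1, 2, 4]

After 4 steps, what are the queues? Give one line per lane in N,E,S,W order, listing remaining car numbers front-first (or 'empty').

Step 1 [NS]: N:car3-GO,E:wait,S:empty,W:wait | queues: N=0 E=2 S=0 W=3
Step 2 [NS]: N:empty,E:wait,S:empty,W:wait | queues: N=0 E=2 S=0 W=3
Step 3 [NS]: N:empty,E:wait,S:empty,W:wait | queues: N=0 E=2 S=0 W=3
Step 4 [NS]: N:empty,E:wait,S:empty,W:wait | queues: N=0 E=2 S=0 W=3

N: empty
E: 5 6
S: empty
W: 1 2 4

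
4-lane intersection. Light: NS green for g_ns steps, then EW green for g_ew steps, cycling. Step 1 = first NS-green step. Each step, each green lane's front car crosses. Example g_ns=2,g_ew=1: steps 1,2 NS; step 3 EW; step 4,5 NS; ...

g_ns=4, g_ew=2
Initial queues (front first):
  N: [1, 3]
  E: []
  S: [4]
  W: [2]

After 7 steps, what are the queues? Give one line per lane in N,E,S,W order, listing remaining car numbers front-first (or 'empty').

Step 1 [NS]: N:car1-GO,E:wait,S:car4-GO,W:wait | queues: N=1 E=0 S=0 W=1
Step 2 [NS]: N:car3-GO,E:wait,S:empty,W:wait | queues: N=0 E=0 S=0 W=1
Step 3 [NS]: N:empty,E:wait,S:empty,W:wait | queues: N=0 E=0 S=0 W=1
Step 4 [NS]: N:empty,E:wait,S:empty,W:wait | queues: N=0 E=0 S=0 W=1
Step 5 [EW]: N:wait,E:empty,S:wait,W:car2-GO | queues: N=0 E=0 S=0 W=0

N: empty
E: empty
S: empty
W: empty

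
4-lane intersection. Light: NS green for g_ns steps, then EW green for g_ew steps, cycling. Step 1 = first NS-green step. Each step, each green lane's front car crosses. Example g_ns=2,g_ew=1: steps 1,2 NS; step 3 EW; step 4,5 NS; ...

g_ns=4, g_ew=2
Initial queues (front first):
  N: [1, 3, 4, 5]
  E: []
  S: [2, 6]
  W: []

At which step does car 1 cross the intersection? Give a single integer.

Step 1 [NS]: N:car1-GO,E:wait,S:car2-GO,W:wait | queues: N=3 E=0 S=1 W=0
Step 2 [NS]: N:car3-GO,E:wait,S:car6-GO,W:wait | queues: N=2 E=0 S=0 W=0
Step 3 [NS]: N:car4-GO,E:wait,S:empty,W:wait | queues: N=1 E=0 S=0 W=0
Step 4 [NS]: N:car5-GO,E:wait,S:empty,W:wait | queues: N=0 E=0 S=0 W=0
Car 1 crosses at step 1

1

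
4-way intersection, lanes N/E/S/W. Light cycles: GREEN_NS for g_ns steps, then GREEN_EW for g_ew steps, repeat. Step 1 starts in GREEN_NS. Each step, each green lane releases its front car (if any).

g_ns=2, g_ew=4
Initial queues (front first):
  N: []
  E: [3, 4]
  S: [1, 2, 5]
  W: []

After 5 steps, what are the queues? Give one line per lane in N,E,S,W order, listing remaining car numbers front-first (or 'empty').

Step 1 [NS]: N:empty,E:wait,S:car1-GO,W:wait | queues: N=0 E=2 S=2 W=0
Step 2 [NS]: N:empty,E:wait,S:car2-GO,W:wait | queues: N=0 E=2 S=1 W=0
Step 3 [EW]: N:wait,E:car3-GO,S:wait,W:empty | queues: N=0 E=1 S=1 W=0
Step 4 [EW]: N:wait,E:car4-GO,S:wait,W:empty | queues: N=0 E=0 S=1 W=0
Step 5 [EW]: N:wait,E:empty,S:wait,W:empty | queues: N=0 E=0 S=1 W=0

N: empty
E: empty
S: 5
W: empty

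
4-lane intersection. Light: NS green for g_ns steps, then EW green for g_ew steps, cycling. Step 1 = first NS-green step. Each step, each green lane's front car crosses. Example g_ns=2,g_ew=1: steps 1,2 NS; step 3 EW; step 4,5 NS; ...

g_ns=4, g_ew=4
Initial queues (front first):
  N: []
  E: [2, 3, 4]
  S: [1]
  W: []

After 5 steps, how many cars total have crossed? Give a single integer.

Step 1 [NS]: N:empty,E:wait,S:car1-GO,W:wait | queues: N=0 E=3 S=0 W=0
Step 2 [NS]: N:empty,E:wait,S:empty,W:wait | queues: N=0 E=3 S=0 W=0
Step 3 [NS]: N:empty,E:wait,S:empty,W:wait | queues: N=0 E=3 S=0 W=0
Step 4 [NS]: N:empty,E:wait,S:empty,W:wait | queues: N=0 E=3 S=0 W=0
Step 5 [EW]: N:wait,E:car2-GO,S:wait,W:empty | queues: N=0 E=2 S=0 W=0
Cars crossed by step 5: 2

Answer: 2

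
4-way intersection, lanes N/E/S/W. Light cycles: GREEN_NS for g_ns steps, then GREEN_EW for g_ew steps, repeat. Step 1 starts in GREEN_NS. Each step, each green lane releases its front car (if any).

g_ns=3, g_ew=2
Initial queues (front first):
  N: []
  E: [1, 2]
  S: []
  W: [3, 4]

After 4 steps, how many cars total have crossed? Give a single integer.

Answer: 2

Derivation:
Step 1 [NS]: N:empty,E:wait,S:empty,W:wait | queues: N=0 E=2 S=0 W=2
Step 2 [NS]: N:empty,E:wait,S:empty,W:wait | queues: N=0 E=2 S=0 W=2
Step 3 [NS]: N:empty,E:wait,S:empty,W:wait | queues: N=0 E=2 S=0 W=2
Step 4 [EW]: N:wait,E:car1-GO,S:wait,W:car3-GO | queues: N=0 E=1 S=0 W=1
Cars crossed by step 4: 2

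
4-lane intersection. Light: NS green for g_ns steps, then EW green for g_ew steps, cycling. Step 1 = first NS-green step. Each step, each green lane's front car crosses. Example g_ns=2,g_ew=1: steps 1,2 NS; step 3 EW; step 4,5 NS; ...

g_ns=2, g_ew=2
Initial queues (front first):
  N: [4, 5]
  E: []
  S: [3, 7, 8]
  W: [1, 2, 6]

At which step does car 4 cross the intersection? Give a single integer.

Step 1 [NS]: N:car4-GO,E:wait,S:car3-GO,W:wait | queues: N=1 E=0 S=2 W=3
Step 2 [NS]: N:car5-GO,E:wait,S:car7-GO,W:wait | queues: N=0 E=0 S=1 W=3
Step 3 [EW]: N:wait,E:empty,S:wait,W:car1-GO | queues: N=0 E=0 S=1 W=2
Step 4 [EW]: N:wait,E:empty,S:wait,W:car2-GO | queues: N=0 E=0 S=1 W=1
Step 5 [NS]: N:empty,E:wait,S:car8-GO,W:wait | queues: N=0 E=0 S=0 W=1
Step 6 [NS]: N:empty,E:wait,S:empty,W:wait | queues: N=0 E=0 S=0 W=1
Step 7 [EW]: N:wait,E:empty,S:wait,W:car6-GO | queues: N=0 E=0 S=0 W=0
Car 4 crosses at step 1

1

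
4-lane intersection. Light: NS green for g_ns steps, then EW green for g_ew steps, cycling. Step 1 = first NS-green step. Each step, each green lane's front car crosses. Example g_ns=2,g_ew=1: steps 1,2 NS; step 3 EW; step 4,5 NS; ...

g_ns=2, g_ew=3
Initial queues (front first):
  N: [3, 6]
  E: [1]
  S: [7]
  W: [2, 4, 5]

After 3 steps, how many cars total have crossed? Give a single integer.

Step 1 [NS]: N:car3-GO,E:wait,S:car7-GO,W:wait | queues: N=1 E=1 S=0 W=3
Step 2 [NS]: N:car6-GO,E:wait,S:empty,W:wait | queues: N=0 E=1 S=0 W=3
Step 3 [EW]: N:wait,E:car1-GO,S:wait,W:car2-GO | queues: N=0 E=0 S=0 W=2
Cars crossed by step 3: 5

Answer: 5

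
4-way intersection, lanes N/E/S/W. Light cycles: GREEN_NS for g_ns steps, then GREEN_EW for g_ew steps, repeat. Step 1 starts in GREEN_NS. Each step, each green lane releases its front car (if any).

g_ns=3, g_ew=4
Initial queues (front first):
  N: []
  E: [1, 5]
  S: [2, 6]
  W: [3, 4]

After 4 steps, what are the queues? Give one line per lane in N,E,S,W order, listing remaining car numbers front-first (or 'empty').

Step 1 [NS]: N:empty,E:wait,S:car2-GO,W:wait | queues: N=0 E=2 S=1 W=2
Step 2 [NS]: N:empty,E:wait,S:car6-GO,W:wait | queues: N=0 E=2 S=0 W=2
Step 3 [NS]: N:empty,E:wait,S:empty,W:wait | queues: N=0 E=2 S=0 W=2
Step 4 [EW]: N:wait,E:car1-GO,S:wait,W:car3-GO | queues: N=0 E=1 S=0 W=1

N: empty
E: 5
S: empty
W: 4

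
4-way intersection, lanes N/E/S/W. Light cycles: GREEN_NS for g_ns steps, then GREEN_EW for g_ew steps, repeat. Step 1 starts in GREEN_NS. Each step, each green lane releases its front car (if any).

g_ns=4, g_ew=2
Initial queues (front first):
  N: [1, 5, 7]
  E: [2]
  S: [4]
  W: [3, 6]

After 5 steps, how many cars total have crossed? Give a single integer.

Answer: 6

Derivation:
Step 1 [NS]: N:car1-GO,E:wait,S:car4-GO,W:wait | queues: N=2 E=1 S=0 W=2
Step 2 [NS]: N:car5-GO,E:wait,S:empty,W:wait | queues: N=1 E=1 S=0 W=2
Step 3 [NS]: N:car7-GO,E:wait,S:empty,W:wait | queues: N=0 E=1 S=0 W=2
Step 4 [NS]: N:empty,E:wait,S:empty,W:wait | queues: N=0 E=1 S=0 W=2
Step 5 [EW]: N:wait,E:car2-GO,S:wait,W:car3-GO | queues: N=0 E=0 S=0 W=1
Cars crossed by step 5: 6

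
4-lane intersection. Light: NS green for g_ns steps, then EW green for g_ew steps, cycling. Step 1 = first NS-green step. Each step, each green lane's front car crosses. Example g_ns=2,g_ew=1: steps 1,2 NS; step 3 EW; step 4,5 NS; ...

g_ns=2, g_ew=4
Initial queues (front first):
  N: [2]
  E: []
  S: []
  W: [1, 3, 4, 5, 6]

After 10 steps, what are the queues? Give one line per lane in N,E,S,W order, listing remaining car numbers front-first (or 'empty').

Step 1 [NS]: N:car2-GO,E:wait,S:empty,W:wait | queues: N=0 E=0 S=0 W=5
Step 2 [NS]: N:empty,E:wait,S:empty,W:wait | queues: N=0 E=0 S=0 W=5
Step 3 [EW]: N:wait,E:empty,S:wait,W:car1-GO | queues: N=0 E=0 S=0 W=4
Step 4 [EW]: N:wait,E:empty,S:wait,W:car3-GO | queues: N=0 E=0 S=0 W=3
Step 5 [EW]: N:wait,E:empty,S:wait,W:car4-GO | queues: N=0 E=0 S=0 W=2
Step 6 [EW]: N:wait,E:empty,S:wait,W:car5-GO | queues: N=0 E=0 S=0 W=1
Step 7 [NS]: N:empty,E:wait,S:empty,W:wait | queues: N=0 E=0 S=0 W=1
Step 8 [NS]: N:empty,E:wait,S:empty,W:wait | queues: N=0 E=0 S=0 W=1
Step 9 [EW]: N:wait,E:empty,S:wait,W:car6-GO | queues: N=0 E=0 S=0 W=0

N: empty
E: empty
S: empty
W: empty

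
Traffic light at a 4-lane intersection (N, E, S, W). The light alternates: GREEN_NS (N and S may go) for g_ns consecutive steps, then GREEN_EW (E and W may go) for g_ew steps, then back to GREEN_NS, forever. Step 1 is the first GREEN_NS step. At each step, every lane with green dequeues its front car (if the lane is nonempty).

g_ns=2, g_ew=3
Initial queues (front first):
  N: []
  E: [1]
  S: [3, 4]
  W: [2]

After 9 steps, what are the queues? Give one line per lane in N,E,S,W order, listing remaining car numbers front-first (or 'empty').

Step 1 [NS]: N:empty,E:wait,S:car3-GO,W:wait | queues: N=0 E=1 S=1 W=1
Step 2 [NS]: N:empty,E:wait,S:car4-GO,W:wait | queues: N=0 E=1 S=0 W=1
Step 3 [EW]: N:wait,E:car1-GO,S:wait,W:car2-GO | queues: N=0 E=0 S=0 W=0

N: empty
E: empty
S: empty
W: empty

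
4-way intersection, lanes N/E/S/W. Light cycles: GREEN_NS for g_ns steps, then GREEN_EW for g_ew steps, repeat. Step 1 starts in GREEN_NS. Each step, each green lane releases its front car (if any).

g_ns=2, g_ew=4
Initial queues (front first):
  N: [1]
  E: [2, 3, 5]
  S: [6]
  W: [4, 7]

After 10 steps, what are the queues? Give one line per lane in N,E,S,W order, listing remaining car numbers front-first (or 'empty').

Step 1 [NS]: N:car1-GO,E:wait,S:car6-GO,W:wait | queues: N=0 E=3 S=0 W=2
Step 2 [NS]: N:empty,E:wait,S:empty,W:wait | queues: N=0 E=3 S=0 W=2
Step 3 [EW]: N:wait,E:car2-GO,S:wait,W:car4-GO | queues: N=0 E=2 S=0 W=1
Step 4 [EW]: N:wait,E:car3-GO,S:wait,W:car7-GO | queues: N=0 E=1 S=0 W=0
Step 5 [EW]: N:wait,E:car5-GO,S:wait,W:empty | queues: N=0 E=0 S=0 W=0

N: empty
E: empty
S: empty
W: empty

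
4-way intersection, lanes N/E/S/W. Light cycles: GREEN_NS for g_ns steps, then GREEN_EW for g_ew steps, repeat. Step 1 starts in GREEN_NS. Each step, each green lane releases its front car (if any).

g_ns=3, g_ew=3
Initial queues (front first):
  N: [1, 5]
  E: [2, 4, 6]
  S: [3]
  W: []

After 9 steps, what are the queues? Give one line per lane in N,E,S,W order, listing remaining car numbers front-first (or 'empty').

Step 1 [NS]: N:car1-GO,E:wait,S:car3-GO,W:wait | queues: N=1 E=3 S=0 W=0
Step 2 [NS]: N:car5-GO,E:wait,S:empty,W:wait | queues: N=0 E=3 S=0 W=0
Step 3 [NS]: N:empty,E:wait,S:empty,W:wait | queues: N=0 E=3 S=0 W=0
Step 4 [EW]: N:wait,E:car2-GO,S:wait,W:empty | queues: N=0 E=2 S=0 W=0
Step 5 [EW]: N:wait,E:car4-GO,S:wait,W:empty | queues: N=0 E=1 S=0 W=0
Step 6 [EW]: N:wait,E:car6-GO,S:wait,W:empty | queues: N=0 E=0 S=0 W=0

N: empty
E: empty
S: empty
W: empty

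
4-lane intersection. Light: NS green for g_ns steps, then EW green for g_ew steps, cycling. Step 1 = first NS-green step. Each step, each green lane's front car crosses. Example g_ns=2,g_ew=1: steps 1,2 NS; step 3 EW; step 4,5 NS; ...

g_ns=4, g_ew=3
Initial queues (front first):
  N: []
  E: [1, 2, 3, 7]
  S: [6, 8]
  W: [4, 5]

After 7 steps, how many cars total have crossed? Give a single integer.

Step 1 [NS]: N:empty,E:wait,S:car6-GO,W:wait | queues: N=0 E=4 S=1 W=2
Step 2 [NS]: N:empty,E:wait,S:car8-GO,W:wait | queues: N=0 E=4 S=0 W=2
Step 3 [NS]: N:empty,E:wait,S:empty,W:wait | queues: N=0 E=4 S=0 W=2
Step 4 [NS]: N:empty,E:wait,S:empty,W:wait | queues: N=0 E=4 S=0 W=2
Step 5 [EW]: N:wait,E:car1-GO,S:wait,W:car4-GO | queues: N=0 E=3 S=0 W=1
Step 6 [EW]: N:wait,E:car2-GO,S:wait,W:car5-GO | queues: N=0 E=2 S=0 W=0
Step 7 [EW]: N:wait,E:car3-GO,S:wait,W:empty | queues: N=0 E=1 S=0 W=0
Cars crossed by step 7: 7

Answer: 7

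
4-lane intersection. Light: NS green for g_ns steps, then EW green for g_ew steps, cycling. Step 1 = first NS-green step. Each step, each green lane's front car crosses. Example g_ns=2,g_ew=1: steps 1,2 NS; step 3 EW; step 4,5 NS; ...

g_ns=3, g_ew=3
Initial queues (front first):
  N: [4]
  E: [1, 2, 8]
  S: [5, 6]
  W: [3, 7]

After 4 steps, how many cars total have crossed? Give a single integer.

Answer: 5

Derivation:
Step 1 [NS]: N:car4-GO,E:wait,S:car5-GO,W:wait | queues: N=0 E=3 S=1 W=2
Step 2 [NS]: N:empty,E:wait,S:car6-GO,W:wait | queues: N=0 E=3 S=0 W=2
Step 3 [NS]: N:empty,E:wait,S:empty,W:wait | queues: N=0 E=3 S=0 W=2
Step 4 [EW]: N:wait,E:car1-GO,S:wait,W:car3-GO | queues: N=0 E=2 S=0 W=1
Cars crossed by step 4: 5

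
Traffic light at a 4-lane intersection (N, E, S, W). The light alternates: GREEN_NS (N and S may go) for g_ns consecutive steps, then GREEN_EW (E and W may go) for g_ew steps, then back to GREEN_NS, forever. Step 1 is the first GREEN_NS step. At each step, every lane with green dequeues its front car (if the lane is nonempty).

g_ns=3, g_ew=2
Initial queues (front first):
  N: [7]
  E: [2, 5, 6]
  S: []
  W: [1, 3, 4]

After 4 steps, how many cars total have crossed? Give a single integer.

Answer: 3

Derivation:
Step 1 [NS]: N:car7-GO,E:wait,S:empty,W:wait | queues: N=0 E=3 S=0 W=3
Step 2 [NS]: N:empty,E:wait,S:empty,W:wait | queues: N=0 E=3 S=0 W=3
Step 3 [NS]: N:empty,E:wait,S:empty,W:wait | queues: N=0 E=3 S=0 W=3
Step 4 [EW]: N:wait,E:car2-GO,S:wait,W:car1-GO | queues: N=0 E=2 S=0 W=2
Cars crossed by step 4: 3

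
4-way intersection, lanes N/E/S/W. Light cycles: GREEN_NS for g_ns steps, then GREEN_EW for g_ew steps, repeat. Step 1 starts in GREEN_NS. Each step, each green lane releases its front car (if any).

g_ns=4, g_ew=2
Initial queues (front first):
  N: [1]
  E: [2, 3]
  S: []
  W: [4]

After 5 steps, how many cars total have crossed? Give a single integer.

Step 1 [NS]: N:car1-GO,E:wait,S:empty,W:wait | queues: N=0 E=2 S=0 W=1
Step 2 [NS]: N:empty,E:wait,S:empty,W:wait | queues: N=0 E=2 S=0 W=1
Step 3 [NS]: N:empty,E:wait,S:empty,W:wait | queues: N=0 E=2 S=0 W=1
Step 4 [NS]: N:empty,E:wait,S:empty,W:wait | queues: N=0 E=2 S=0 W=1
Step 5 [EW]: N:wait,E:car2-GO,S:wait,W:car4-GO | queues: N=0 E=1 S=0 W=0
Cars crossed by step 5: 3

Answer: 3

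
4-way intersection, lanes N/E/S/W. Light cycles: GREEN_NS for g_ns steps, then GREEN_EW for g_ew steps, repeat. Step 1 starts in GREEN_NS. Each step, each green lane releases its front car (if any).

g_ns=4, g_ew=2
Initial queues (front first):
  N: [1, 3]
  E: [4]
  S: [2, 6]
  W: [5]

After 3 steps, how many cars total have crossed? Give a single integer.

Answer: 4

Derivation:
Step 1 [NS]: N:car1-GO,E:wait,S:car2-GO,W:wait | queues: N=1 E=1 S=1 W=1
Step 2 [NS]: N:car3-GO,E:wait,S:car6-GO,W:wait | queues: N=0 E=1 S=0 W=1
Step 3 [NS]: N:empty,E:wait,S:empty,W:wait | queues: N=0 E=1 S=0 W=1
Cars crossed by step 3: 4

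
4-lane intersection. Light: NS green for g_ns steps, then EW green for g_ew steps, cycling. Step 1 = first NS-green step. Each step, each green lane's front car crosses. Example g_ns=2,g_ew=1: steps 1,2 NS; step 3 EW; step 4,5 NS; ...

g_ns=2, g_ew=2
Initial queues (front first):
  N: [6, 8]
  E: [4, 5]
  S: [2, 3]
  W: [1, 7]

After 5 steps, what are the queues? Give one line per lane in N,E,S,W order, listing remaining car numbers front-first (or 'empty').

Step 1 [NS]: N:car6-GO,E:wait,S:car2-GO,W:wait | queues: N=1 E=2 S=1 W=2
Step 2 [NS]: N:car8-GO,E:wait,S:car3-GO,W:wait | queues: N=0 E=2 S=0 W=2
Step 3 [EW]: N:wait,E:car4-GO,S:wait,W:car1-GO | queues: N=0 E=1 S=0 W=1
Step 4 [EW]: N:wait,E:car5-GO,S:wait,W:car7-GO | queues: N=0 E=0 S=0 W=0

N: empty
E: empty
S: empty
W: empty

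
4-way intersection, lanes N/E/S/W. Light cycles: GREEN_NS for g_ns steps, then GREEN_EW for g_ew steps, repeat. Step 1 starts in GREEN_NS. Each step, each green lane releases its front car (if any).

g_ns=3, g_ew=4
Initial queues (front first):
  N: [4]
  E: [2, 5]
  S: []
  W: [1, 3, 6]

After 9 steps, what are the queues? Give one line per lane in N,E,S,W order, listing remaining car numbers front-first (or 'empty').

Step 1 [NS]: N:car4-GO,E:wait,S:empty,W:wait | queues: N=0 E=2 S=0 W=3
Step 2 [NS]: N:empty,E:wait,S:empty,W:wait | queues: N=0 E=2 S=0 W=3
Step 3 [NS]: N:empty,E:wait,S:empty,W:wait | queues: N=0 E=2 S=0 W=3
Step 4 [EW]: N:wait,E:car2-GO,S:wait,W:car1-GO | queues: N=0 E=1 S=0 W=2
Step 5 [EW]: N:wait,E:car5-GO,S:wait,W:car3-GO | queues: N=0 E=0 S=0 W=1
Step 6 [EW]: N:wait,E:empty,S:wait,W:car6-GO | queues: N=0 E=0 S=0 W=0

N: empty
E: empty
S: empty
W: empty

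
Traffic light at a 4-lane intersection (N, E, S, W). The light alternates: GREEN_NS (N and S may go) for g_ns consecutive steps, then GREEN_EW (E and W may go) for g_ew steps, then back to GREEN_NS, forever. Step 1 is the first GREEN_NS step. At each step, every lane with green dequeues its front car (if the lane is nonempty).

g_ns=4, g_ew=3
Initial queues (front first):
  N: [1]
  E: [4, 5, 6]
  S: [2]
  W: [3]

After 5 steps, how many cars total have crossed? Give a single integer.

Answer: 4

Derivation:
Step 1 [NS]: N:car1-GO,E:wait,S:car2-GO,W:wait | queues: N=0 E=3 S=0 W=1
Step 2 [NS]: N:empty,E:wait,S:empty,W:wait | queues: N=0 E=3 S=0 W=1
Step 3 [NS]: N:empty,E:wait,S:empty,W:wait | queues: N=0 E=3 S=0 W=1
Step 4 [NS]: N:empty,E:wait,S:empty,W:wait | queues: N=0 E=3 S=0 W=1
Step 5 [EW]: N:wait,E:car4-GO,S:wait,W:car3-GO | queues: N=0 E=2 S=0 W=0
Cars crossed by step 5: 4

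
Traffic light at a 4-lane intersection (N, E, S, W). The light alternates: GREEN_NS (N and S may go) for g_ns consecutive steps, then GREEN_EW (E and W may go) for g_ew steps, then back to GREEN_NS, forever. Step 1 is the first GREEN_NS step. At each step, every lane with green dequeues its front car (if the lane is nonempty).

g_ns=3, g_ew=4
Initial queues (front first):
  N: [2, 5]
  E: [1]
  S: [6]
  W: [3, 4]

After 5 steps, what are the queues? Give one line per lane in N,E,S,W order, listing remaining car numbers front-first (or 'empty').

Step 1 [NS]: N:car2-GO,E:wait,S:car6-GO,W:wait | queues: N=1 E=1 S=0 W=2
Step 2 [NS]: N:car5-GO,E:wait,S:empty,W:wait | queues: N=0 E=1 S=0 W=2
Step 3 [NS]: N:empty,E:wait,S:empty,W:wait | queues: N=0 E=1 S=0 W=2
Step 4 [EW]: N:wait,E:car1-GO,S:wait,W:car3-GO | queues: N=0 E=0 S=0 W=1
Step 5 [EW]: N:wait,E:empty,S:wait,W:car4-GO | queues: N=0 E=0 S=0 W=0

N: empty
E: empty
S: empty
W: empty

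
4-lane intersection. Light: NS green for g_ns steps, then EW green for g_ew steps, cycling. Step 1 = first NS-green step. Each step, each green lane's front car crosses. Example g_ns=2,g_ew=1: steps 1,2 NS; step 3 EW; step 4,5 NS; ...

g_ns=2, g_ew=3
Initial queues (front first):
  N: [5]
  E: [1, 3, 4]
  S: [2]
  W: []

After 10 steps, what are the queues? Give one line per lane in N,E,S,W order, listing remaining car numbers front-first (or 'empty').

Step 1 [NS]: N:car5-GO,E:wait,S:car2-GO,W:wait | queues: N=0 E=3 S=0 W=0
Step 2 [NS]: N:empty,E:wait,S:empty,W:wait | queues: N=0 E=3 S=0 W=0
Step 3 [EW]: N:wait,E:car1-GO,S:wait,W:empty | queues: N=0 E=2 S=0 W=0
Step 4 [EW]: N:wait,E:car3-GO,S:wait,W:empty | queues: N=0 E=1 S=0 W=0
Step 5 [EW]: N:wait,E:car4-GO,S:wait,W:empty | queues: N=0 E=0 S=0 W=0

N: empty
E: empty
S: empty
W: empty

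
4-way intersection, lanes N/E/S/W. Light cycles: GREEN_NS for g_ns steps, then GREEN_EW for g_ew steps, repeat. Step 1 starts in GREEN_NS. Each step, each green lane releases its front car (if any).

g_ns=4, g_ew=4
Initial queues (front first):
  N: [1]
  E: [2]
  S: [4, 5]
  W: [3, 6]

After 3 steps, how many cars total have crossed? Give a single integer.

Step 1 [NS]: N:car1-GO,E:wait,S:car4-GO,W:wait | queues: N=0 E=1 S=1 W=2
Step 2 [NS]: N:empty,E:wait,S:car5-GO,W:wait | queues: N=0 E=1 S=0 W=2
Step 3 [NS]: N:empty,E:wait,S:empty,W:wait | queues: N=0 E=1 S=0 W=2
Cars crossed by step 3: 3

Answer: 3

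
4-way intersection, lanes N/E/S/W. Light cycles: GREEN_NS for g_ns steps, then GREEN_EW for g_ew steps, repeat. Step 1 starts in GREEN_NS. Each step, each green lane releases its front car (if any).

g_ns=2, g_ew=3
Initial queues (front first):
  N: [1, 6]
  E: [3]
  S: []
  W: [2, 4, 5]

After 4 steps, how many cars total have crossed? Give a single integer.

Answer: 5

Derivation:
Step 1 [NS]: N:car1-GO,E:wait,S:empty,W:wait | queues: N=1 E=1 S=0 W=3
Step 2 [NS]: N:car6-GO,E:wait,S:empty,W:wait | queues: N=0 E=1 S=0 W=3
Step 3 [EW]: N:wait,E:car3-GO,S:wait,W:car2-GO | queues: N=0 E=0 S=0 W=2
Step 4 [EW]: N:wait,E:empty,S:wait,W:car4-GO | queues: N=0 E=0 S=0 W=1
Cars crossed by step 4: 5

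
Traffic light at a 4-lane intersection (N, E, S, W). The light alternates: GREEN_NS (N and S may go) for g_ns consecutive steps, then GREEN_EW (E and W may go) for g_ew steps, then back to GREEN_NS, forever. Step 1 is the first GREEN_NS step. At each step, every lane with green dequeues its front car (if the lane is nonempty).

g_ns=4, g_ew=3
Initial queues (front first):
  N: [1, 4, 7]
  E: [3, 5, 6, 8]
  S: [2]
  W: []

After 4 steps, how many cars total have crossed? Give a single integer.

Step 1 [NS]: N:car1-GO,E:wait,S:car2-GO,W:wait | queues: N=2 E=4 S=0 W=0
Step 2 [NS]: N:car4-GO,E:wait,S:empty,W:wait | queues: N=1 E=4 S=0 W=0
Step 3 [NS]: N:car7-GO,E:wait,S:empty,W:wait | queues: N=0 E=4 S=0 W=0
Step 4 [NS]: N:empty,E:wait,S:empty,W:wait | queues: N=0 E=4 S=0 W=0
Cars crossed by step 4: 4

Answer: 4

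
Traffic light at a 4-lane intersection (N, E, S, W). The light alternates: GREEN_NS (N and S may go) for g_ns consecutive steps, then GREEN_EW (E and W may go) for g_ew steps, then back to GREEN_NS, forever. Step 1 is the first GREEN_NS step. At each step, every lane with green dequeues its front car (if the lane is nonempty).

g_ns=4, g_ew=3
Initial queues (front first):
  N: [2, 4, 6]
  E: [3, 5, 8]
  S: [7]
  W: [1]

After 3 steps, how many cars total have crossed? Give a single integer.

Answer: 4

Derivation:
Step 1 [NS]: N:car2-GO,E:wait,S:car7-GO,W:wait | queues: N=2 E=3 S=0 W=1
Step 2 [NS]: N:car4-GO,E:wait,S:empty,W:wait | queues: N=1 E=3 S=0 W=1
Step 3 [NS]: N:car6-GO,E:wait,S:empty,W:wait | queues: N=0 E=3 S=0 W=1
Cars crossed by step 3: 4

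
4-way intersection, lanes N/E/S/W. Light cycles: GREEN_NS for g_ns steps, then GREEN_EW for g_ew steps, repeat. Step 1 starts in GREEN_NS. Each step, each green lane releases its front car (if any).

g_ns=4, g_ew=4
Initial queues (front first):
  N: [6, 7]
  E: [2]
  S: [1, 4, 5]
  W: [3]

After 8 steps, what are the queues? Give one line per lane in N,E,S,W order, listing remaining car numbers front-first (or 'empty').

Step 1 [NS]: N:car6-GO,E:wait,S:car1-GO,W:wait | queues: N=1 E=1 S=2 W=1
Step 2 [NS]: N:car7-GO,E:wait,S:car4-GO,W:wait | queues: N=0 E=1 S=1 W=1
Step 3 [NS]: N:empty,E:wait,S:car5-GO,W:wait | queues: N=0 E=1 S=0 W=1
Step 4 [NS]: N:empty,E:wait,S:empty,W:wait | queues: N=0 E=1 S=0 W=1
Step 5 [EW]: N:wait,E:car2-GO,S:wait,W:car3-GO | queues: N=0 E=0 S=0 W=0

N: empty
E: empty
S: empty
W: empty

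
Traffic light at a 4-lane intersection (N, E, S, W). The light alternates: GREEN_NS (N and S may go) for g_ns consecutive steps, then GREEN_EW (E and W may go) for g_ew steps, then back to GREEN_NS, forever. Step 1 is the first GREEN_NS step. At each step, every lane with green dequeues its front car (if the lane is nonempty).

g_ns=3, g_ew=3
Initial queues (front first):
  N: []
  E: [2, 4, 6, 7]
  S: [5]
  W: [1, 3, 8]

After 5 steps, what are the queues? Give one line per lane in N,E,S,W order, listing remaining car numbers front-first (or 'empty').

Step 1 [NS]: N:empty,E:wait,S:car5-GO,W:wait | queues: N=0 E=4 S=0 W=3
Step 2 [NS]: N:empty,E:wait,S:empty,W:wait | queues: N=0 E=4 S=0 W=3
Step 3 [NS]: N:empty,E:wait,S:empty,W:wait | queues: N=0 E=4 S=0 W=3
Step 4 [EW]: N:wait,E:car2-GO,S:wait,W:car1-GO | queues: N=0 E=3 S=0 W=2
Step 5 [EW]: N:wait,E:car4-GO,S:wait,W:car3-GO | queues: N=0 E=2 S=0 W=1

N: empty
E: 6 7
S: empty
W: 8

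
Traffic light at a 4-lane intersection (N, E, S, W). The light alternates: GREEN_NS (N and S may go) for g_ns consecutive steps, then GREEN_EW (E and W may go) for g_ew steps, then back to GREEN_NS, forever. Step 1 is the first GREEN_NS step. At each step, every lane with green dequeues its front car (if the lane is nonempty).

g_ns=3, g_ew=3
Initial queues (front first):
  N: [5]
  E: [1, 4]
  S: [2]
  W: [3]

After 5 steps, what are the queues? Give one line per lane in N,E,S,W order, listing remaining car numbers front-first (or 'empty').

Step 1 [NS]: N:car5-GO,E:wait,S:car2-GO,W:wait | queues: N=0 E=2 S=0 W=1
Step 2 [NS]: N:empty,E:wait,S:empty,W:wait | queues: N=0 E=2 S=0 W=1
Step 3 [NS]: N:empty,E:wait,S:empty,W:wait | queues: N=0 E=2 S=0 W=1
Step 4 [EW]: N:wait,E:car1-GO,S:wait,W:car3-GO | queues: N=0 E=1 S=0 W=0
Step 5 [EW]: N:wait,E:car4-GO,S:wait,W:empty | queues: N=0 E=0 S=0 W=0

N: empty
E: empty
S: empty
W: empty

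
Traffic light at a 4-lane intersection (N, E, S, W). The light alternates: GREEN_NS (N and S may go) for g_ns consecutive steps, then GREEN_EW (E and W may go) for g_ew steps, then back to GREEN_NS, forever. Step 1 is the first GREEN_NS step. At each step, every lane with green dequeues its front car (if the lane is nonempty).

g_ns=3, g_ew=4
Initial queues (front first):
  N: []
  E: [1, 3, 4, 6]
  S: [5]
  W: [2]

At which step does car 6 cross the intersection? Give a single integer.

Step 1 [NS]: N:empty,E:wait,S:car5-GO,W:wait | queues: N=0 E=4 S=0 W=1
Step 2 [NS]: N:empty,E:wait,S:empty,W:wait | queues: N=0 E=4 S=0 W=1
Step 3 [NS]: N:empty,E:wait,S:empty,W:wait | queues: N=0 E=4 S=0 W=1
Step 4 [EW]: N:wait,E:car1-GO,S:wait,W:car2-GO | queues: N=0 E=3 S=0 W=0
Step 5 [EW]: N:wait,E:car3-GO,S:wait,W:empty | queues: N=0 E=2 S=0 W=0
Step 6 [EW]: N:wait,E:car4-GO,S:wait,W:empty | queues: N=0 E=1 S=0 W=0
Step 7 [EW]: N:wait,E:car6-GO,S:wait,W:empty | queues: N=0 E=0 S=0 W=0
Car 6 crosses at step 7

7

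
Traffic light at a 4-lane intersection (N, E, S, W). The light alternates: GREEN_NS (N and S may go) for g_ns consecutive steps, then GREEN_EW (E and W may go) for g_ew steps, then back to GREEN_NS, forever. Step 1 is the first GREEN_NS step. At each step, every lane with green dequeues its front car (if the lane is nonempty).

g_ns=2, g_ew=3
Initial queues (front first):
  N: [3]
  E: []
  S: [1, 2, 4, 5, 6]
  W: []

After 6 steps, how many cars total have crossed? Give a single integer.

Answer: 4

Derivation:
Step 1 [NS]: N:car3-GO,E:wait,S:car1-GO,W:wait | queues: N=0 E=0 S=4 W=0
Step 2 [NS]: N:empty,E:wait,S:car2-GO,W:wait | queues: N=0 E=0 S=3 W=0
Step 3 [EW]: N:wait,E:empty,S:wait,W:empty | queues: N=0 E=0 S=3 W=0
Step 4 [EW]: N:wait,E:empty,S:wait,W:empty | queues: N=0 E=0 S=3 W=0
Step 5 [EW]: N:wait,E:empty,S:wait,W:empty | queues: N=0 E=0 S=3 W=0
Step 6 [NS]: N:empty,E:wait,S:car4-GO,W:wait | queues: N=0 E=0 S=2 W=0
Cars crossed by step 6: 4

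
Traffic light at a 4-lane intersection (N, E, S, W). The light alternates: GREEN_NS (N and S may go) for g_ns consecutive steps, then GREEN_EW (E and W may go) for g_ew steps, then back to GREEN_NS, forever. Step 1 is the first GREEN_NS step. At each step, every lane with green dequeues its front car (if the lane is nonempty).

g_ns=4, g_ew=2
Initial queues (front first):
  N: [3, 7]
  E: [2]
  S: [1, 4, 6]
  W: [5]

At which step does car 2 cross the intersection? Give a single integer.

Step 1 [NS]: N:car3-GO,E:wait,S:car1-GO,W:wait | queues: N=1 E=1 S=2 W=1
Step 2 [NS]: N:car7-GO,E:wait,S:car4-GO,W:wait | queues: N=0 E=1 S=1 W=1
Step 3 [NS]: N:empty,E:wait,S:car6-GO,W:wait | queues: N=0 E=1 S=0 W=1
Step 4 [NS]: N:empty,E:wait,S:empty,W:wait | queues: N=0 E=1 S=0 W=1
Step 5 [EW]: N:wait,E:car2-GO,S:wait,W:car5-GO | queues: N=0 E=0 S=0 W=0
Car 2 crosses at step 5

5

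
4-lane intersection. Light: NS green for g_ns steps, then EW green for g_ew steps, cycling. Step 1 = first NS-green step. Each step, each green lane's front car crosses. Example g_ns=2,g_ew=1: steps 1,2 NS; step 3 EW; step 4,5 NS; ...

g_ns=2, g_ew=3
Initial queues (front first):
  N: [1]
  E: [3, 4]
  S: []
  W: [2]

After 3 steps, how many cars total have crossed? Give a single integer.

Step 1 [NS]: N:car1-GO,E:wait,S:empty,W:wait | queues: N=0 E=2 S=0 W=1
Step 2 [NS]: N:empty,E:wait,S:empty,W:wait | queues: N=0 E=2 S=0 W=1
Step 3 [EW]: N:wait,E:car3-GO,S:wait,W:car2-GO | queues: N=0 E=1 S=0 W=0
Cars crossed by step 3: 3

Answer: 3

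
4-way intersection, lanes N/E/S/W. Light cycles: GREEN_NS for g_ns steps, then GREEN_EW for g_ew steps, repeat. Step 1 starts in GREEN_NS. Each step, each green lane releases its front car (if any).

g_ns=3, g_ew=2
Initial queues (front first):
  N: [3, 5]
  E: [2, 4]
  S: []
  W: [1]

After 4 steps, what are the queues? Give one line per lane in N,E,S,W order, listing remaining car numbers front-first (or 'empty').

Step 1 [NS]: N:car3-GO,E:wait,S:empty,W:wait | queues: N=1 E=2 S=0 W=1
Step 2 [NS]: N:car5-GO,E:wait,S:empty,W:wait | queues: N=0 E=2 S=0 W=1
Step 3 [NS]: N:empty,E:wait,S:empty,W:wait | queues: N=0 E=2 S=0 W=1
Step 4 [EW]: N:wait,E:car2-GO,S:wait,W:car1-GO | queues: N=0 E=1 S=0 W=0

N: empty
E: 4
S: empty
W: empty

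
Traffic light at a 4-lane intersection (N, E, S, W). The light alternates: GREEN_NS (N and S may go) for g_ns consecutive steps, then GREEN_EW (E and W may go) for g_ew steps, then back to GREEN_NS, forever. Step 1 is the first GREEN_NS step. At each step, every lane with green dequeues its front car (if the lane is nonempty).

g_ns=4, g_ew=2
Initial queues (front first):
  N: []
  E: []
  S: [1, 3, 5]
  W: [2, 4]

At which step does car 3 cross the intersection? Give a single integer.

Step 1 [NS]: N:empty,E:wait,S:car1-GO,W:wait | queues: N=0 E=0 S=2 W=2
Step 2 [NS]: N:empty,E:wait,S:car3-GO,W:wait | queues: N=0 E=0 S=1 W=2
Step 3 [NS]: N:empty,E:wait,S:car5-GO,W:wait | queues: N=0 E=0 S=0 W=2
Step 4 [NS]: N:empty,E:wait,S:empty,W:wait | queues: N=0 E=0 S=0 W=2
Step 5 [EW]: N:wait,E:empty,S:wait,W:car2-GO | queues: N=0 E=0 S=0 W=1
Step 6 [EW]: N:wait,E:empty,S:wait,W:car4-GO | queues: N=0 E=0 S=0 W=0
Car 3 crosses at step 2

2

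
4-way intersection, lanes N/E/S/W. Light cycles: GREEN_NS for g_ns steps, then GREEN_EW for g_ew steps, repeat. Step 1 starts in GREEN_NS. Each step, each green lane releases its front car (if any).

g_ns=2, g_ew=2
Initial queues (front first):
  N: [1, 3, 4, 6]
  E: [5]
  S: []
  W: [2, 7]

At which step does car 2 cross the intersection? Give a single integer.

Step 1 [NS]: N:car1-GO,E:wait,S:empty,W:wait | queues: N=3 E=1 S=0 W=2
Step 2 [NS]: N:car3-GO,E:wait,S:empty,W:wait | queues: N=2 E=1 S=0 W=2
Step 3 [EW]: N:wait,E:car5-GO,S:wait,W:car2-GO | queues: N=2 E=0 S=0 W=1
Step 4 [EW]: N:wait,E:empty,S:wait,W:car7-GO | queues: N=2 E=0 S=0 W=0
Step 5 [NS]: N:car4-GO,E:wait,S:empty,W:wait | queues: N=1 E=0 S=0 W=0
Step 6 [NS]: N:car6-GO,E:wait,S:empty,W:wait | queues: N=0 E=0 S=0 W=0
Car 2 crosses at step 3

3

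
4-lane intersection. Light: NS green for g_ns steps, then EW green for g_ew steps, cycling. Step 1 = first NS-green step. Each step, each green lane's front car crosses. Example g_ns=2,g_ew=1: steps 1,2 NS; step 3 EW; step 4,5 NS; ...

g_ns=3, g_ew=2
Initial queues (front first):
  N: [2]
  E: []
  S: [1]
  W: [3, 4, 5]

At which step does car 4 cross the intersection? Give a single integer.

Step 1 [NS]: N:car2-GO,E:wait,S:car1-GO,W:wait | queues: N=0 E=0 S=0 W=3
Step 2 [NS]: N:empty,E:wait,S:empty,W:wait | queues: N=0 E=0 S=0 W=3
Step 3 [NS]: N:empty,E:wait,S:empty,W:wait | queues: N=0 E=0 S=0 W=3
Step 4 [EW]: N:wait,E:empty,S:wait,W:car3-GO | queues: N=0 E=0 S=0 W=2
Step 5 [EW]: N:wait,E:empty,S:wait,W:car4-GO | queues: N=0 E=0 S=0 W=1
Step 6 [NS]: N:empty,E:wait,S:empty,W:wait | queues: N=0 E=0 S=0 W=1
Step 7 [NS]: N:empty,E:wait,S:empty,W:wait | queues: N=0 E=0 S=0 W=1
Step 8 [NS]: N:empty,E:wait,S:empty,W:wait | queues: N=0 E=0 S=0 W=1
Step 9 [EW]: N:wait,E:empty,S:wait,W:car5-GO | queues: N=0 E=0 S=0 W=0
Car 4 crosses at step 5

5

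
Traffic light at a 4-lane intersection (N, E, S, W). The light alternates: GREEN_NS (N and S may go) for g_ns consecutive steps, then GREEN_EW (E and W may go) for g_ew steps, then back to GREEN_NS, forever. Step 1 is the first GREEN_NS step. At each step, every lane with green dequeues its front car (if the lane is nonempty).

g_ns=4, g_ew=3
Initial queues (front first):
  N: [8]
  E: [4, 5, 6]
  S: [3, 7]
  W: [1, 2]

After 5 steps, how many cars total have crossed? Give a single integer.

Step 1 [NS]: N:car8-GO,E:wait,S:car3-GO,W:wait | queues: N=0 E=3 S=1 W=2
Step 2 [NS]: N:empty,E:wait,S:car7-GO,W:wait | queues: N=0 E=3 S=0 W=2
Step 3 [NS]: N:empty,E:wait,S:empty,W:wait | queues: N=0 E=3 S=0 W=2
Step 4 [NS]: N:empty,E:wait,S:empty,W:wait | queues: N=0 E=3 S=0 W=2
Step 5 [EW]: N:wait,E:car4-GO,S:wait,W:car1-GO | queues: N=0 E=2 S=0 W=1
Cars crossed by step 5: 5

Answer: 5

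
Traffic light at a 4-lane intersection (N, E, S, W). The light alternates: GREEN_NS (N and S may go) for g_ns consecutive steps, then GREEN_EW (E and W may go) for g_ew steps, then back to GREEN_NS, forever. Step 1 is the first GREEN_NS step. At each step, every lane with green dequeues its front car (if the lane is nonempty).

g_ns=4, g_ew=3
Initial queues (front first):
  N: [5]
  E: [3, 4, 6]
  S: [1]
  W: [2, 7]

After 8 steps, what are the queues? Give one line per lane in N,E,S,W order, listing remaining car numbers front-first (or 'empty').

Step 1 [NS]: N:car5-GO,E:wait,S:car1-GO,W:wait | queues: N=0 E=3 S=0 W=2
Step 2 [NS]: N:empty,E:wait,S:empty,W:wait | queues: N=0 E=3 S=0 W=2
Step 3 [NS]: N:empty,E:wait,S:empty,W:wait | queues: N=0 E=3 S=0 W=2
Step 4 [NS]: N:empty,E:wait,S:empty,W:wait | queues: N=0 E=3 S=0 W=2
Step 5 [EW]: N:wait,E:car3-GO,S:wait,W:car2-GO | queues: N=0 E=2 S=0 W=1
Step 6 [EW]: N:wait,E:car4-GO,S:wait,W:car7-GO | queues: N=0 E=1 S=0 W=0
Step 7 [EW]: N:wait,E:car6-GO,S:wait,W:empty | queues: N=0 E=0 S=0 W=0

N: empty
E: empty
S: empty
W: empty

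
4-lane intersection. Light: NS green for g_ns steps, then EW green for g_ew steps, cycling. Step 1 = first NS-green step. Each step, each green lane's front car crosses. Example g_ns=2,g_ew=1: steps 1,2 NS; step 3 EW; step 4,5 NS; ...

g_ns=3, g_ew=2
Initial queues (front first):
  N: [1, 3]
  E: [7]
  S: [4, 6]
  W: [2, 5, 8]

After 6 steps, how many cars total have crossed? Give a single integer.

Step 1 [NS]: N:car1-GO,E:wait,S:car4-GO,W:wait | queues: N=1 E=1 S=1 W=3
Step 2 [NS]: N:car3-GO,E:wait,S:car6-GO,W:wait | queues: N=0 E=1 S=0 W=3
Step 3 [NS]: N:empty,E:wait,S:empty,W:wait | queues: N=0 E=1 S=0 W=3
Step 4 [EW]: N:wait,E:car7-GO,S:wait,W:car2-GO | queues: N=0 E=0 S=0 W=2
Step 5 [EW]: N:wait,E:empty,S:wait,W:car5-GO | queues: N=0 E=0 S=0 W=1
Step 6 [NS]: N:empty,E:wait,S:empty,W:wait | queues: N=0 E=0 S=0 W=1
Cars crossed by step 6: 7

Answer: 7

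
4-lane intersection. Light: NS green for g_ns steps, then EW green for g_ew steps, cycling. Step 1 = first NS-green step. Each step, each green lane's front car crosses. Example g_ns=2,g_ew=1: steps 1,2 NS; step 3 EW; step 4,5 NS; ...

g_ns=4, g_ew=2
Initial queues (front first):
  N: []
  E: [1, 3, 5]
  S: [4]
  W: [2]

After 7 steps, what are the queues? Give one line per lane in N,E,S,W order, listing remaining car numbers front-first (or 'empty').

Step 1 [NS]: N:empty,E:wait,S:car4-GO,W:wait | queues: N=0 E=3 S=0 W=1
Step 2 [NS]: N:empty,E:wait,S:empty,W:wait | queues: N=0 E=3 S=0 W=1
Step 3 [NS]: N:empty,E:wait,S:empty,W:wait | queues: N=0 E=3 S=0 W=1
Step 4 [NS]: N:empty,E:wait,S:empty,W:wait | queues: N=0 E=3 S=0 W=1
Step 5 [EW]: N:wait,E:car1-GO,S:wait,W:car2-GO | queues: N=0 E=2 S=0 W=0
Step 6 [EW]: N:wait,E:car3-GO,S:wait,W:empty | queues: N=0 E=1 S=0 W=0
Step 7 [NS]: N:empty,E:wait,S:empty,W:wait | queues: N=0 E=1 S=0 W=0

N: empty
E: 5
S: empty
W: empty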